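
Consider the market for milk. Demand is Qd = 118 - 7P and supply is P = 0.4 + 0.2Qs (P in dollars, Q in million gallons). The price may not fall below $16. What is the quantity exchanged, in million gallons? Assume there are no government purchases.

Rearranging supply gives Qs = 5P - 2. Equilibrium: 118 - 7P = 5P - 2, so 120 = 12P and P* = 10, Q* = 48.
Because the floor (16) lies above the market-clearing price, it is binding.
At P = 16: Qd = 118 - 7·16 = 6 and Qs = 5·16 - 2 = 78.
The quantity actually transacted is the short side, demand: 6.

6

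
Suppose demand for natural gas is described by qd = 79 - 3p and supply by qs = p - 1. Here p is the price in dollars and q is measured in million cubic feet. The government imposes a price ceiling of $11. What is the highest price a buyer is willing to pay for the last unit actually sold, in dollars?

23

Equilibrium: 79 - 3p = p - 1, so 80 = 4p and p* = 20, q* = 19.
Since 11 < 20, the ceiling is binding.
At p = 11: qd = 79 - 3·11 = 46 and qs = 11 - 1 = 10.
Only 10 units reach the market. On the demand curve, the marginal buyer's willingness to pay at q = 10 is (79 - 10)/3 = 23.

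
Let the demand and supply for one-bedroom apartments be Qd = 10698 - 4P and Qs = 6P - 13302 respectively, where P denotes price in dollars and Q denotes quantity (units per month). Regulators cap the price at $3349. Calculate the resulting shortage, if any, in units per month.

0

Equilibrium: 10698 - 4P = 6P - 13302, so 24000 = 10P and P* = 2400, Q* = 1098.
The ceiling of 3349 is above the equilibrium price 2400, so it is not binding; the market clears at P* = 2400, Q* = 1098.
Since the control does not bind, there is no shortage.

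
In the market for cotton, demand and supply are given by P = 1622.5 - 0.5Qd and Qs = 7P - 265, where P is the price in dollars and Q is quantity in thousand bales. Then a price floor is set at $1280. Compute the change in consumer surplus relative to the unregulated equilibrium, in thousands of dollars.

Rearranging demand gives Qd = 3245 - 2P. Setting quantity demanded equal to quantity supplied, 3245 - 2P = 7P - 265, gives P* = 390 and Q* = 2465.
Because the floor (1280) lies above the market-clearing price, it is binding.
At P = 1280: Qd = 3245 - 2·1280 = 685 and Qs = 7·1280 - 265 = 8695.
Consumer surplus without the control is ½ · (1622.5 - 390) · 2465 = 1519056.25.
With the floor, consumers buy 685 units at 1280, so CS = ½ · (1622.5 - 1280) · 685 = 117306.25.
Change in consumer surplus = 117306.25 - 1519056.25 = -1401750.

-1401750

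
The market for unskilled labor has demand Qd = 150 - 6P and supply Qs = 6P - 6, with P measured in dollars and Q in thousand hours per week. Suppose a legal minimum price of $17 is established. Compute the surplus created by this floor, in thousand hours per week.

48

Without the control the market clears where 150 - 6P = 6P - 6, i.e. P* = 13 and Q* = 72.
Because the floor (17) lies above the market-clearing price, it is binding.
At P = 17: Qd = 150 - 6·17 = 48 and Qs = 6·17 - 6 = 96.
Surplus = Qs - Qd = 96 - 48 = 48.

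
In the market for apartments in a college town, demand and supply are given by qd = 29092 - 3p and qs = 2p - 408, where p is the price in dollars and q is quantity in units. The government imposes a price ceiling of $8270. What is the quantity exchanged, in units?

11392

Setting quantity demanded equal to quantity supplied, 29092 - 3p = 2p - 408, gives p* = 5900 and q* = 11392.
Since 8270 is above p* = 5900, the ceiling does not bind and the free-market outcome prevails.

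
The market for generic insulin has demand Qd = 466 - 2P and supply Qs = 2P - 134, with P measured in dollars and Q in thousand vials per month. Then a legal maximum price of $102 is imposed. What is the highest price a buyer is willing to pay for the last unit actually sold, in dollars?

198

In a free market, 466 - 2P = 2P - 134 gives the equilibrium P* = 150, Q* = 166.
Because the ceiling (102) lies below the market-clearing price, it is binding.
At P = 102: Qd = 466 - 2·102 = 262 and Qs = 2·102 - 134 = 70.
Only 70 units reach the market. On the demand curve, the marginal buyer's willingness to pay at Q = 70 is (466 - 70)/2 = 198.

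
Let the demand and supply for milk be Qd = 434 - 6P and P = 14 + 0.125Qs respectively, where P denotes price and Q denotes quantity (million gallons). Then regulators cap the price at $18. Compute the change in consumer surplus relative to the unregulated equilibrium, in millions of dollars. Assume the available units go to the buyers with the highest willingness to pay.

Rearranging supply gives Qs = 8P - 112. Setting quantity demanded equal to quantity supplied, 434 - 6P = 8P - 112, gives P* = 39 and Q* = 200.
Because the ceiling (18) lies below the market-clearing price, it is binding.
At P = 18: Qd = 434 - 6·18 = 326 and Qs = 8·18 - 112 = 32.
Consumer surplus without the control is ½ · (217/3 - 39) · 200 = 10000/3.
With the ceiling, 32 units are sold at 18 (assume they go to the highest-value buyers). The demand price at Q = 32 is 67, so CS = ½ · [(217/3 - 18) + (67 - 18)] · 32 = 4960/3.
Change in consumer surplus = 4960/3 - 10000/3 = -1680.

-1680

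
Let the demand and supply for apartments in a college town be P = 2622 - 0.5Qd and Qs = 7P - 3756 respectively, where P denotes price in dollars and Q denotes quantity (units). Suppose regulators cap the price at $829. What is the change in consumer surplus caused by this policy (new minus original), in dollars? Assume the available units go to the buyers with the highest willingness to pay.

-8165.25

Rearranging demand gives Qd = 5244 - 2P. In a free market, 5244 - 2P = 7P - 3756 gives the equilibrium P* = 1000, Q* = 3244.
The ceiling of 829 is below the equilibrium price 1000, so it binds.
At P = 829: Qd = 5244 - 2·829 = 3586 and Qs = 7·829 - 3756 = 2047.
Consumer surplus without the control is ½ · (2622 - 1000) · 3244 = 2630884.
With the ceiling, 2047 units are sold at 829 (assume they go to the highest-value buyers). The demand price at Q = 2047 is 1598.5, so CS = ½ · [(2622 - 829) + (1598.5 - 829)] · 2047 = 2622718.75.
Change in consumer surplus = 2622718.75 - 2630884 = -8165.25.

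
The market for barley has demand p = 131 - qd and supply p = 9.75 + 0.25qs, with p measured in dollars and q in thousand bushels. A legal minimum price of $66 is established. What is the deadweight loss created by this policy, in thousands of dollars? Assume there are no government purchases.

640

Rearranging demand gives qd = 131 - p; rearranging supply gives qs = 4p - 39. Equilibrium: 131 - p = 4p - 39, so 170 = 5p and p* = 34, q* = 97.
Since 66 > 34, the floor is binding.
At p = 66: qd = 131 - 66 = 65 and qs = 4·66 - 39 = 225.
Quantity traded falls to 65. At q = 65 the demand price is 131 - 65 = 66 and the supply price is (39 + 65)/4 = 26.
Deadweight loss = ½ · (66 - 26) · (97 - 65) = ½ · 40 · 32 = 640.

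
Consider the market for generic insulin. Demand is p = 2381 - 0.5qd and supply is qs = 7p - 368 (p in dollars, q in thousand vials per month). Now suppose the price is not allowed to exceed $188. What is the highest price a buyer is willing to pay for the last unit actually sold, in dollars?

1907

Rearranging demand gives qd = 4762 - 2p. Equilibrium: 4762 - 2p = 7p - 368, so 5130 = 9p and p* = 570, q* = 3622.
The ceiling of 188 is below the equilibrium price 570, so it binds.
At p = 188: qd = 4762 - 2·188 = 4386 and qs = 7·188 - 368 = 948.
Only 948 units reach the market. On the demand curve, the marginal buyer's willingness to pay at q = 948 is (4762 - 948)/2 = 1907.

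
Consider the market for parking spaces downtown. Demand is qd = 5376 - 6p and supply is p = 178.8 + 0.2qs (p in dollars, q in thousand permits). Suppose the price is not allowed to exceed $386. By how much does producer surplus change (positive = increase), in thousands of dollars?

-275264

Rearranging supply gives qs = 5p - 894. Without the control the market clears where 5376 - 6p = 5p - 894, i.e. p* = 570 and q* = 1956.
The ceiling of 386 is below the equilibrium price 570, so it binds.
At p = 386: qd = 5376 - 6·386 = 3060 and qs = 5·386 - 894 = 1036.
Producer surplus without the control is ½ · (570 - 178.8) · 1956 = 382593.6.
With the ceiling, producers sell 1036 units at 386, so PS = ½ · (386 - 178.8) · 1036 = 107329.6.
Change in producer surplus = 107329.6 - 382593.6 = -275264.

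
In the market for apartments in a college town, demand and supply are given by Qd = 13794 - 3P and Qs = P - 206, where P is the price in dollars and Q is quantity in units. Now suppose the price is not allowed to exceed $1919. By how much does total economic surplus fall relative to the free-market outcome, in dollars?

1666374

Without the control the market clears where 13794 - 3P = P - 206, i.e. P* = 3500 and Q* = 3294.
Because the ceiling (1919) lies below the market-clearing price, it is binding.
At P = 1919: Qd = 13794 - 3·1919 = 8037 and Qs = 1919 - 206 = 1713.
Quantity traded falls to 1713. At Q = 1713 the demand price is (13794 - 1713)/3 = 4027 and the supply price is 206 + 1713 = 1919.
Deadweight loss = ½ · (4027 - 1919) · (3294 - 1713) = ½ · 2108 · 1581 = 1666374.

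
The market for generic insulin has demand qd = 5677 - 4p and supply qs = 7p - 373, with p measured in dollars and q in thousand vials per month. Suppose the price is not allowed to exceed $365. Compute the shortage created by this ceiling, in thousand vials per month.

2035

Without the control the market clears where 5677 - 4p = 7p - 373, i.e. p* = 550 and q* = 3477.
Because the ceiling (365) lies below the market-clearing price, it is binding.
At p = 365: qd = 5677 - 4·365 = 4217 and qs = 7·365 - 373 = 2182.
Shortage = qd - qs = 4217 - 2182 = 2035.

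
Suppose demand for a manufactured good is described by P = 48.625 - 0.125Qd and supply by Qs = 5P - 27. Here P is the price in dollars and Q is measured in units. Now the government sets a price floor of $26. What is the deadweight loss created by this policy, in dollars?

0

Rearranging demand gives Qd = 389 - 8P. Equilibrium: 389 - 8P = 5P - 27, so 416 = 13P and P* = 32, Q* = 133.
Since 26 is below P* = 32, the floor does not bind and the free-market outcome prevails.
Since the control does not bind, no trades are prevented and deadweight loss is zero.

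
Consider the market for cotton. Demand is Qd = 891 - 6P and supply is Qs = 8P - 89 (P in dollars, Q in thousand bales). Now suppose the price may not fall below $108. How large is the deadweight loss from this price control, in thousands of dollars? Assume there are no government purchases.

7581

Without the control the market clears where 891 - 6P = 8P - 89, i.e. P* = 70 and Q* = 471.
Because the floor (108) lies above the market-clearing price, it is binding.
At P = 108: Qd = 891 - 6·108 = 243 and Qs = 8·108 - 89 = 775.
Quantity traded falls to 243. At Q = 243 the demand price is (891 - 243)/6 = 108 and the supply price is (89 + 243)/8 = 41.5.
Deadweight loss = ½ · (108 - 41.5) · (471 - 243) = ½ · 66.5 · 228 = 7581.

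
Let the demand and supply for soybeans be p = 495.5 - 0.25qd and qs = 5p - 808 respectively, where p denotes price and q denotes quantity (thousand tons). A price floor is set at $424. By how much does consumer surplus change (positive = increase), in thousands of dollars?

Rearranging demand gives qd = 1982 - 4p. Setting quantity demanded equal to quantity supplied, 1982 - 4p = 5p - 808, gives p* = 310 and q* = 742.
Because the floor (424) lies above the market-clearing price, it is binding.
At p = 424: qd = 1982 - 4·424 = 286 and qs = 5·424 - 808 = 1312.
Consumer surplus without the control is ½ · (495.5 - 310) · 742 = 68820.5.
With the floor, consumers buy 286 units at 424, so CS = ½ · (495.5 - 424) · 286 = 10224.5.
Change in consumer surplus = 10224.5 - 68820.5 = -58596.

-58596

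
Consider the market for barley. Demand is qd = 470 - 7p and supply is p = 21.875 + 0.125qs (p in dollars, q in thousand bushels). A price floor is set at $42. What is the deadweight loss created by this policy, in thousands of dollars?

0

Rearranging supply gives qs = 8p - 175. Without the control the market clears where 470 - 7p = 8p - 175, i.e. p* = 43 and q* = 169.
The floor of 42 is below the equilibrium price 43, so it is not binding; the market clears at p* = 43, q* = 169.
Since the control does not bind, no trades are prevented and deadweight loss is zero.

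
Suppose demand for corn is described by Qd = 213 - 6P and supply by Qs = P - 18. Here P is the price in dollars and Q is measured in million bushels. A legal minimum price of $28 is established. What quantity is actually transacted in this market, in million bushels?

In a free market, 213 - 6P = P - 18 gives the equilibrium P* = 33, Q* = 15.
Since 28 is below P* = 33, the floor does not bind and the free-market outcome prevails.

15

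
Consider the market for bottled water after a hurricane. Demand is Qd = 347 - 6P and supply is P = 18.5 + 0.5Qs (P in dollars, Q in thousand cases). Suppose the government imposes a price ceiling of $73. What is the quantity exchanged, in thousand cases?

Rearranging supply gives Qs = 2P - 37. Setting quantity demanded equal to quantity supplied, 347 - 6P = 2P - 37, gives P* = 48 and Q* = 59.
Since 73 is above P* = 48, the ceiling does not bind and the free-market outcome prevails.

59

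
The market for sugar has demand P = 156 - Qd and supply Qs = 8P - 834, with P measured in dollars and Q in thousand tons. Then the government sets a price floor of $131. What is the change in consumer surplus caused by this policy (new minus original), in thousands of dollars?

Rearranging demand gives Qd = 156 - P. Equilibrium: 156 - P = 8P - 834, so 990 = 9P and P* = 110, Q* = 46.
Since 131 > 110, the floor is binding.
At P = 131: Qd = 156 - 131 = 25 and Qs = 8·131 - 834 = 214.
Consumer surplus without the control is ½ · (156 - 110) · 46 = 1058.
With the floor, consumers buy 25 units at 131, so CS = ½ · (156 - 131) · 25 = 312.5.
Change in consumer surplus = 312.5 - 1058 = -745.5.

-745.5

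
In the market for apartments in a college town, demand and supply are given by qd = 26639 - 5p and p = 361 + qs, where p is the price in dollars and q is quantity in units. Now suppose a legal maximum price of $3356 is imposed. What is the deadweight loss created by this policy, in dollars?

Rearranging supply gives qs = p - 361. Setting quantity demanded equal to quantity supplied, 26639 - 5p = p - 361, gives p* = 4500 and q* = 4139.
Since 3356 < 4500, the ceiling is binding.
At p = 3356: qd = 26639 - 5·3356 = 9859 and qs = 3356 - 361 = 2995.
Quantity traded falls to 2995. At q = 2995 the demand price is (26639 - 2995)/5 = 4728.8 and the supply price is 361 + 2995 = 3356.
Deadweight loss = ½ · (4728.8 - 3356) · (4139 - 2995) = ½ · 1372.8 · 1144 = 785241.6.

785241.6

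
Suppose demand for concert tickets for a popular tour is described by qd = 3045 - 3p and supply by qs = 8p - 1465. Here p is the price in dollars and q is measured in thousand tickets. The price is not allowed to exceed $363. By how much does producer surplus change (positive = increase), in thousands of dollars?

-76469

In a free market, 3045 - 3p = 8p - 1465 gives the equilibrium p* = 410, q* = 1815.
Because the ceiling (363) lies below the market-clearing price, it is binding.
At p = 363: qd = 3045 - 3·363 = 1956 and qs = 8·363 - 1465 = 1439.
Producer surplus without the control is ½ · (410 - 183.125) · 1815 = 205889.0625.
With the ceiling, producers sell 1439 units at 363, so PS = ½ · (363 - 183.125) · 1439 = 129420.0625.
Change in producer surplus = 129420.0625 - 205889.0625 = -76469.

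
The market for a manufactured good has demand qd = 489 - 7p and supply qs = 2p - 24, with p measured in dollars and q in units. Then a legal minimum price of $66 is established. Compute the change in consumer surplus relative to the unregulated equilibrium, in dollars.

-526.5

Setting quantity demanded equal to quantity supplied, 489 - 7p = 2p - 24, gives p* = 57 and q* = 90.
Since 66 > 57, the floor is binding.
At p = 66: qd = 489 - 7·66 = 27 and qs = 2·66 - 24 = 108.
Consumer surplus without the control is ½ · (489/7 - 57) · 90 = 4050/7.
With the floor, consumers buy 27 units at 66, so CS = ½ · (489/7 - 66) · 27 = 729/14.
Change in consumer surplus = 729/14 - 4050/7 = -526.5.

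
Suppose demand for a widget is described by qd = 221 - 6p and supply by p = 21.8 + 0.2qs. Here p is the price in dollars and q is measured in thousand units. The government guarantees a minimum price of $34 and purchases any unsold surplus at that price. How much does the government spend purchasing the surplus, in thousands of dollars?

1496

Rearranging supply gives qs = 5p - 109. Without the control the market clears where 221 - 6p = 5p - 109, i.e. p* = 30 and q* = 41.
Because the floor (34) lies above the market-clearing price, it is binding.
At p = 34: qd = 221 - 6·34 = 17 and qs = 5·34 - 109 = 61.
Surplus = qs - qd = 44.
Government expenditure = surplus × support price = 44 × 34 = 1496.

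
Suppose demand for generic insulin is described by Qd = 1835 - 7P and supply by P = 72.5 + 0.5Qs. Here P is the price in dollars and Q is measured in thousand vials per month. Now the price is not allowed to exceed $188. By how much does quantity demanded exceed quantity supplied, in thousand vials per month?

Rearranging supply gives Qs = 2P - 145. Without the control the market clears where 1835 - 7P = 2P - 145, i.e. P* = 220 and Q* = 295.
Since 188 < 220, the ceiling is binding.
At P = 188: Qd = 1835 - 7·188 = 519 and Qs = 2·188 - 145 = 231.
Shortage = Qd - Qs = 519 - 231 = 288.

288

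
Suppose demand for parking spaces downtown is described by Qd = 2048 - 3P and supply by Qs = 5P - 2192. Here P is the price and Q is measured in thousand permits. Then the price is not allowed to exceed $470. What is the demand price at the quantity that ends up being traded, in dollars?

630

Without the control the market clears where 2048 - 3P = 5P - 2192, i.e. P* = 530 and Q* = 458.
Since 470 < 530, the ceiling is binding.
At P = 470: Qd = 2048 - 3·470 = 638 and Qs = 5·470 - 2192 = 158.
Only 158 units reach the market. On the demand curve, the marginal buyer's willingness to pay at Q = 158 is (2048 - 158)/3 = 630.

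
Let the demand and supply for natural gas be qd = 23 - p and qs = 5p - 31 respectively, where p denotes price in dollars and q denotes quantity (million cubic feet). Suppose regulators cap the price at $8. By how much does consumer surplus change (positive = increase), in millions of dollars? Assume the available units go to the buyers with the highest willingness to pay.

Setting quantity demanded equal to quantity supplied, 23 - p = 5p - 31, gives p* = 9 and q* = 14.
The ceiling of 8 is below the equilibrium price 9, so it binds.
At p = 8: qd = 23 - 8 = 15 and qs = 5·8 - 31 = 9.
Consumer surplus without the control is ½ · (23 - 9) · 14 = 98.
With the ceiling, 9 units are sold at 8 (assume they go to the highest-value buyers). The demand price at q = 9 is 14, so CS = ½ · [(23 - 8) + (14 - 8)] · 9 = 94.5.
Change in consumer surplus = 94.5 - 98 = -3.5.

-3.5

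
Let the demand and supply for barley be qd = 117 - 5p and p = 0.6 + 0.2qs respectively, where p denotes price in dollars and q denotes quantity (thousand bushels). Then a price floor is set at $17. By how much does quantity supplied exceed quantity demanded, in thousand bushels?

Rearranging supply gives qs = 5p - 3. Setting quantity demanded equal to quantity supplied, 117 - 5p = 5p - 3, gives p* = 12 and q* = 57.
Because the floor (17) lies above the market-clearing price, it is binding.
At p = 17: qd = 117 - 5·17 = 32 and qs = 5·17 - 3 = 82.
Surplus = qs - qd = 82 - 32 = 50.

50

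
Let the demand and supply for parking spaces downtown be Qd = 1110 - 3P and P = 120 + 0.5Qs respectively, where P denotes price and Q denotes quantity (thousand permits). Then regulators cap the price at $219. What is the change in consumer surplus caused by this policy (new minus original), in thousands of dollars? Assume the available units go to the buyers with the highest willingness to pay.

Rearranging supply gives Qs = 2P - 240. Setting quantity demanded equal to quantity supplied, 1110 - 3P = 2P - 240, gives P* = 270 and Q* = 300.
The ceiling of 219 is below the equilibrium price 270, so it binds.
At P = 219: Qd = 1110 - 3·219 = 453 and Qs = 2·219 - 240 = 198.
Consumer surplus without the control is ½ · (370 - 270) · 300 = 15000.
With the ceiling, 198 units are sold at 219 (assume they go to the highest-value buyers). The demand price at Q = 198 is 304, so CS = ½ · [(370 - 219) + (304 - 219)] · 198 = 23364.
Change in consumer surplus = 23364 - 15000 = 8364.

8364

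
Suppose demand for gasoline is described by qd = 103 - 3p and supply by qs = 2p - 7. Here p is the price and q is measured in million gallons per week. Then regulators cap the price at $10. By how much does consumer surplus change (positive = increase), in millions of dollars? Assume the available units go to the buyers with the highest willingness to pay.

Equilibrium: 103 - 3p = 2p - 7, so 110 = 5p and p* = 22, q* = 37.
The ceiling of 10 is below the equilibrium price 22, so it binds.
At p = 10: qd = 103 - 3·10 = 73 and qs = 2·10 - 7 = 13.
Consumer surplus without the control is ½ · (103/3 - 22) · 37 = 1369/6.
With the ceiling, 13 units are sold at 10 (assume they go to the highest-value buyers). The demand price at q = 13 is 30, so CS = ½ · [(103/3 - 10) + (30 - 10)] · 13 = 1729/6.
Change in consumer surplus = 1729/6 - 1369/6 = 60.

60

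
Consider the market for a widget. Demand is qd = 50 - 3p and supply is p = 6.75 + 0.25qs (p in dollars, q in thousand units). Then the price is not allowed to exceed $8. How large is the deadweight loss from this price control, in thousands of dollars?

Rearranging supply gives qs = 4p - 27. Setting quantity demanded equal to quantity supplied, 50 - 3p = 4p - 27, gives p* = 11 and q* = 17.
Because the ceiling (8) lies below the market-clearing price, it is binding.
At p = 8: qd = 50 - 3·8 = 26 and qs = 4·8 - 27 = 5.
Quantity traded falls to 5. At q = 5 the demand price is (50 - 5)/3 = 15 and the supply price is (27 + 5)/4 = 8.
Deadweight loss = ½ · (15 - 8) · (17 - 5) = ½ · 7 · 12 = 42.

42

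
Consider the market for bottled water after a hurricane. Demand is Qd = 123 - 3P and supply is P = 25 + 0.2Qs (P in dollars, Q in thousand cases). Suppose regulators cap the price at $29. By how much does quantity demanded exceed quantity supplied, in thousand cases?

Rearranging supply gives Qs = 5P - 125. Without the control the market clears where 123 - 3P = 5P - 125, i.e. P* = 31 and Q* = 30.
Because the ceiling (29) lies below the market-clearing price, it is binding.
At P = 29: Qd = 123 - 3·29 = 36 and Qs = 5·29 - 125 = 20.
Shortage = Qd - Qs = 36 - 20 = 16.

16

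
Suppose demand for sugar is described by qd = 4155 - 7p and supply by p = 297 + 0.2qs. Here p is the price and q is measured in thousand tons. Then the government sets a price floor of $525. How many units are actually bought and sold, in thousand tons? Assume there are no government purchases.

480

Rearranging supply gives qs = 5p - 1485. In a free market, 4155 - 7p = 5p - 1485 gives the equilibrium p* = 470, q* = 865.
Because the floor (525) lies above the market-clearing price, it is binding.
At p = 525: qd = 4155 - 7·525 = 480 and qs = 5·525 - 1485 = 1140.
The quantity actually transacted is the short side, demand: 480.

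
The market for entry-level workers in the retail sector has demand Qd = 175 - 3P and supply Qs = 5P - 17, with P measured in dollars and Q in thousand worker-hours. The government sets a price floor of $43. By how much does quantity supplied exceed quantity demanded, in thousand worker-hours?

152

In a free market, 175 - 3P = 5P - 17 gives the equilibrium P* = 24, Q* = 103.
Because the floor (43) lies above the market-clearing price, it is binding.
At P = 43: Qd = 175 - 3·43 = 46 and Qs = 5·43 - 17 = 198.
Surplus = Qs - Qd = 198 - 46 = 152.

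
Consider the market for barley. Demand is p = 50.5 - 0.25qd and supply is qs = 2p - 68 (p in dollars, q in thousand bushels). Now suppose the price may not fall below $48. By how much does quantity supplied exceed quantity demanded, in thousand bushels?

18

Rearranging demand gives qd = 202 - 4p. Setting quantity demanded equal to quantity supplied, 202 - 4p = 2p - 68, gives p* = 45 and q* = 22.
The floor of 48 is above the equilibrium price 45, so it binds.
At p = 48: qd = 202 - 4·48 = 10 and qs = 2·48 - 68 = 28.
Surplus = qs - qd = 28 - 10 = 18.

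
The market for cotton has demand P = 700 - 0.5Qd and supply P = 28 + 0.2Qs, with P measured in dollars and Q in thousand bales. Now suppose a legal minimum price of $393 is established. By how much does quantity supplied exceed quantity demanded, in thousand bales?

Rearranging demand gives Qd = 1400 - 2P; rearranging supply gives Qs = 5P - 140. In a free market, 1400 - 2P = 5P - 140 gives the equilibrium P* = 220, Q* = 960.
Because the floor (393) lies above the market-clearing price, it is binding.
At P = 393: Qd = 1400 - 2·393 = 614 and Qs = 5·393 - 140 = 1825.
Surplus = Qs - Qd = 1825 - 614 = 1211.

1211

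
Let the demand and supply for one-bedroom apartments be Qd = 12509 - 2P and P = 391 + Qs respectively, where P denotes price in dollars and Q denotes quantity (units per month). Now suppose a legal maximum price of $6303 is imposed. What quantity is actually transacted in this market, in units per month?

3909

Rearranging supply gives Qs = P - 391. Setting quantity demanded equal to quantity supplied, 12509 - 2P = P - 391, gives P* = 4300 and Q* = 3909.
The ceiling of 6303 is above the equilibrium price 4300, so it is not binding; the market clears at P* = 4300, Q* = 3909.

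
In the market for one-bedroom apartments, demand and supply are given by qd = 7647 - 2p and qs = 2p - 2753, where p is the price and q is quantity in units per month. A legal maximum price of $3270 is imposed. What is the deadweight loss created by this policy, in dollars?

0

Without the control the market clears where 7647 - 2p = 2p - 2753, i.e. p* = 2600 and q* = 2447.
Since 3270 is above p* = 2600, the ceiling does not bind and the free-market outcome prevails.
Since the control does not bind, no trades are prevented and deadweight loss is zero.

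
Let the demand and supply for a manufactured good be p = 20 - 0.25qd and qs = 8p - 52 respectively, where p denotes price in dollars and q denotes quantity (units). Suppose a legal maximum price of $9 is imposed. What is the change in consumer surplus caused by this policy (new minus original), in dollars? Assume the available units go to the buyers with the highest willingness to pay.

Rearranging demand gives qd = 80 - 4p. Without the control the market clears where 80 - 4p = 8p - 52, i.e. p* = 11 and q* = 36.
Since 9 < 11, the ceiling is binding.
At p = 9: qd = 80 - 4·9 = 44 and qs = 8·9 - 52 = 20.
Consumer surplus without the control is ½ · (20 - 11) · 36 = 162.
With the ceiling, 20 units are sold at 9 (assume they go to the highest-value buyers). The demand price at q = 20 is 15, so CS = ½ · [(20 - 9) + (15 - 9)] · 20 = 170.
Change in consumer surplus = 170 - 162 = 8.

8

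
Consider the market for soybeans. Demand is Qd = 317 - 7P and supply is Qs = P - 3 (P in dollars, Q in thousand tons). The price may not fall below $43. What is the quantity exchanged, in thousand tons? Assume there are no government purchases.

16

Setting quantity demanded equal to quantity supplied, 317 - 7P = P - 3, gives P* = 40 and Q* = 37.
Because the floor (43) lies above the market-clearing price, it is binding.
At P = 43: Qd = 317 - 7·43 = 16 and Qs = 43 - 3 = 40.
The quantity actually transacted is the short side, demand: 16.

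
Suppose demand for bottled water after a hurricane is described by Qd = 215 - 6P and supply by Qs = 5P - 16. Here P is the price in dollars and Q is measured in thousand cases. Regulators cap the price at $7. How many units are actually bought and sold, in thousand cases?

19

Equilibrium: 215 - 6P = 5P - 16, so 231 = 11P and P* = 21, Q* = 89.
Since 7 < 21, the ceiling is binding.
At P = 7: Qd = 215 - 6·7 = 173 and Qs = 5·7 - 16 = 19.
The quantity actually transacted is the short side, supply: 19.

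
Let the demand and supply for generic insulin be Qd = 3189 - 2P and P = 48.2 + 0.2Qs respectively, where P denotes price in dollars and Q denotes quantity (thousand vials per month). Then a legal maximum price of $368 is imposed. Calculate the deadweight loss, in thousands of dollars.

Rearranging supply gives Qs = 5P - 241. Setting quantity demanded equal to quantity supplied, 3189 - 2P = 5P - 241, gives P* = 490 and Q* = 2209.
Because the ceiling (368) lies below the market-clearing price, it is binding.
At P = 368: Qd = 3189 - 2·368 = 2453 and Qs = 5·368 - 241 = 1599.
Quantity traded falls to 1599. At Q = 1599 the demand price is (3189 - 1599)/2 = 795 and the supply price is (241 + 1599)/5 = 368.
Deadweight loss = ½ · (795 - 368) · (2209 - 1599) = ½ · 427 · 610 = 130235.

130235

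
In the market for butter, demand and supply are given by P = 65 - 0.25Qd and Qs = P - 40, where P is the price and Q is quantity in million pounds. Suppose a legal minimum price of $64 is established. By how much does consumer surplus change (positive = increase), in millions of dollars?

Rearranging demand gives Qd = 260 - 4P. Setting quantity demanded equal to quantity supplied, 260 - 4P = P - 40, gives P* = 60 and Q* = 20.
Because the floor (64) lies above the market-clearing price, it is binding.
At P = 64: Qd = 260 - 4·64 = 4 and Qs = 64 - 40 = 24.
Consumer surplus without the control is ½ · (65 - 60) · 20 = 50.
With the floor, consumers buy 4 units at 64, so CS = ½ · (65 - 64) · 4 = 2.
Change in consumer surplus = 2 - 50 = -48.

-48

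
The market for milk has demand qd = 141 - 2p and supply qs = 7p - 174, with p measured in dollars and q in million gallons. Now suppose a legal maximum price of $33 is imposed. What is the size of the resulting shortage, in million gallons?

18

Setting quantity demanded equal to quantity supplied, 141 - 2p = 7p - 174, gives p* = 35 and q* = 71.
Because the ceiling (33) lies below the market-clearing price, it is binding.
At p = 33: qd = 141 - 2·33 = 75 and qs = 7·33 - 174 = 57.
Shortage = qd - qs = 75 - 57 = 18.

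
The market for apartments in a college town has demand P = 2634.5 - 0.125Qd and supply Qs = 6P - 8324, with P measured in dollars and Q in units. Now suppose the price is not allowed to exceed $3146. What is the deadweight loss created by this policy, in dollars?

Rearranging demand gives Qd = 21076 - 8P. Equilibrium: 21076 - 8P = 6P - 8324, so 29400 = 14P and P* = 2100, Q* = 4276.
The ceiling of 3146 is above the equilibrium price 2100, so it is not binding; the market clears at P* = 2100, Q* = 4276.
Since the control does not bind, no trades are prevented and deadweight loss is zero.

0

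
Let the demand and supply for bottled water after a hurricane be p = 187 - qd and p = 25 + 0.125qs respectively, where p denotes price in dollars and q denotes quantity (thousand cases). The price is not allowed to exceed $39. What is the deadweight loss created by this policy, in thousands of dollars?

Rearranging demand gives qd = 187 - p; rearranging supply gives qs = 8p - 200. Equilibrium: 187 - p = 8p - 200, so 387 = 9p and p* = 43, q* = 144.
Since 39 < 43, the ceiling is binding.
At p = 39: qd = 187 - 39 = 148 and qs = 8·39 - 200 = 112.
Quantity traded falls to 112. At q = 112 the demand price is 187 - 112 = 75 and the supply price is (200 + 112)/8 = 39.
Deadweight loss = ½ · (75 - 39) · (144 - 112) = ½ · 36 · 32 = 576.

576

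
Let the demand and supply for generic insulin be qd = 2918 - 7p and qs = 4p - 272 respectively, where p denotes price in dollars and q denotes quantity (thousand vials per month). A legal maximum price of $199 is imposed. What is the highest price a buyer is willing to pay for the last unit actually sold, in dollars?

342

Equilibrium: 2918 - 7p = 4p - 272, so 3190 = 11p and p* = 290, q* = 888.
The ceiling of 199 is below the equilibrium price 290, so it binds.
At p = 199: qd = 2918 - 7·199 = 1525 and qs = 4·199 - 272 = 524.
Only 524 units reach the market. On the demand curve, the marginal buyer's willingness to pay at q = 524 is (2918 - 524)/7 = 342.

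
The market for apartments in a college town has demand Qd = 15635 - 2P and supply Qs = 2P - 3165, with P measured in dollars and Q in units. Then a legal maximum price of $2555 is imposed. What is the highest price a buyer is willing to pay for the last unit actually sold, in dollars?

6845

Setting quantity demanded equal to quantity supplied, 15635 - 2P = 2P - 3165, gives P* = 4700 and Q* = 6235.
Since 2555 < 4700, the ceiling is binding.
At P = 2555: Qd = 15635 - 2·2555 = 10525 and Qs = 2·2555 - 3165 = 1945.
Only 1945 units reach the market. On the demand curve, the marginal buyer's willingness to pay at Q = 1945 is (15635 - 1945)/2 = 6845.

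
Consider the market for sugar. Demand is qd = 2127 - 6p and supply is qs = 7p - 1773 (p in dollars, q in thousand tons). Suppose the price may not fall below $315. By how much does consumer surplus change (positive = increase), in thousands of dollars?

-4230

Without the control the market clears where 2127 - 6p = 7p - 1773, i.e. p* = 300 and q* = 327.
Because the floor (315) lies above the market-clearing price, it is binding.
At p = 315: qd = 2127 - 6·315 = 237 and qs = 7·315 - 1773 = 432.
Consumer surplus without the control is ½ · (354.5 - 300) · 327 = 8910.75.
With the floor, consumers buy 237 units at 315, so CS = ½ · (354.5 - 315) · 237 = 4680.75.
Change in consumer surplus = 4680.75 - 8910.75 = -4230.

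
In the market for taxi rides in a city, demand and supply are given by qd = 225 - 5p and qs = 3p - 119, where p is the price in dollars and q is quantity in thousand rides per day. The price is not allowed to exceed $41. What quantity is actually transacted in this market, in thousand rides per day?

4

Equilibrium: 225 - 5p = 3p - 119, so 344 = 8p and p* = 43, q* = 10.
Since 41 < 43, the ceiling is binding.
At p = 41: qd = 225 - 5·41 = 20 and qs = 3·41 - 119 = 4.
The quantity actually transacted is the short side, supply: 4.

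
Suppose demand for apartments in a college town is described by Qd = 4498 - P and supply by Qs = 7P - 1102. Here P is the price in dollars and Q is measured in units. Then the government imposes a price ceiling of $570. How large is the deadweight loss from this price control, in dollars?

473200

Equilibrium: 4498 - P = 7P - 1102, so 5600 = 8P and P* = 700, Q* = 3798.
Because the ceiling (570) lies below the market-clearing price, it is binding.
At P = 570: Qd = 4498 - 570 = 3928 and Qs = 7·570 - 1102 = 2888.
Quantity traded falls to 2888. At Q = 2888 the demand price is 4498 - 2888 = 1610 and the supply price is (1102 + 2888)/7 = 570.
Deadweight loss = ½ · (1610 - 570) · (3798 - 2888) = ½ · 1040 · 910 = 473200.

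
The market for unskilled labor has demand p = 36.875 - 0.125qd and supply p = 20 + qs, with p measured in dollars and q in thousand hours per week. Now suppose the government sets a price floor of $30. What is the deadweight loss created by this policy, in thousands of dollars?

Rearranging demand gives qd = 295 - 8p; rearranging supply gives qs = p - 20. Without the control the market clears where 295 - 8p = p - 20, i.e. p* = 35 and q* = 15.
Since 30 is below p* = 35, the floor does not bind and the free-market outcome prevails.
Since the control does not bind, no trades are prevented and deadweight loss is zero.

0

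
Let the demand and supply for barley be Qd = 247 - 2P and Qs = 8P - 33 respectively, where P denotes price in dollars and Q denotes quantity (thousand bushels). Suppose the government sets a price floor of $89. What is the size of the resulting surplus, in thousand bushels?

Without the control the market clears where 247 - 2P = 8P - 33, i.e. P* = 28 and Q* = 191.
Since 89 > 28, the floor is binding.
At P = 89: Qd = 247 - 2·89 = 69 and Qs = 8·89 - 33 = 679.
Surplus = Qs - Qd = 679 - 69 = 610.

610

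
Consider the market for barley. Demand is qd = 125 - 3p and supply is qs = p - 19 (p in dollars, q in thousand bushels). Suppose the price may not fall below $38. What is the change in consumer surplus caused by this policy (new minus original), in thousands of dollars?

Setting quantity demanded equal to quantity supplied, 125 - 3p = p - 19, gives p* = 36 and q* = 17.
Because the floor (38) lies above the market-clearing price, it is binding.
At p = 38: qd = 125 - 3·38 = 11 and qs = 38 - 19 = 19.
Consumer surplus without the control is ½ · (125/3 - 36) · 17 = 289/6.
With the floor, consumers buy 11 units at 38, so CS = ½ · (125/3 - 38) · 11 = 121/6.
Change in consumer surplus = 121/6 - 289/6 = -28.

-28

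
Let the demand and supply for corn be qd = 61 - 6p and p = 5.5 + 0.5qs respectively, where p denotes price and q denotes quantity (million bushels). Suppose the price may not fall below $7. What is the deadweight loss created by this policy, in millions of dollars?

Rearranging supply gives qs = 2p - 11. Without the control the market clears where 61 - 6p = 2p - 11, i.e. p* = 9 and q* = 7.
The floor of 7 is below the equilibrium price 9, so it is not binding; the market clears at p* = 9, q* = 7.
Since the control does not bind, no trades are prevented and deadweight loss is zero.

0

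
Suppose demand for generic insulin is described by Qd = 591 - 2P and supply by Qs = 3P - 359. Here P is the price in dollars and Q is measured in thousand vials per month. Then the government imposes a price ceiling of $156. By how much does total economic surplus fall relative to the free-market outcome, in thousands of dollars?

4335

Setting quantity demanded equal to quantity supplied, 591 - 2P = 3P - 359, gives P* = 190 and Q* = 211.
Because the ceiling (156) lies below the market-clearing price, it is binding.
At P = 156: Qd = 591 - 2·156 = 279 and Qs = 3·156 - 359 = 109.
Quantity traded falls to 109. At Q = 109 the demand price is (591 - 109)/2 = 241 and the supply price is (359 + 109)/3 = 156.
Deadweight loss = ½ · (241 - 156) · (211 - 109) = ½ · 85 · 102 = 4335.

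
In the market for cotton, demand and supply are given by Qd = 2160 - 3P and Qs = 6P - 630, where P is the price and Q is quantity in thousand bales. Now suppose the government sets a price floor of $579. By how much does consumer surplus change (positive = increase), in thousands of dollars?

-222328.5

In a free market, 2160 - 3P = 6P - 630 gives the equilibrium P* = 310, Q* = 1230.
Because the floor (579) lies above the market-clearing price, it is binding.
At P = 579: Qd = 2160 - 3·579 = 423 and Qs = 6·579 - 630 = 2844.
Consumer surplus without the control is ½ · (720 - 310) · 1230 = 252150.
With the floor, consumers buy 423 units at 579, so CS = ½ · (720 - 579) · 423 = 29821.5.
Change in consumer surplus = 29821.5 - 252150 = -222328.5.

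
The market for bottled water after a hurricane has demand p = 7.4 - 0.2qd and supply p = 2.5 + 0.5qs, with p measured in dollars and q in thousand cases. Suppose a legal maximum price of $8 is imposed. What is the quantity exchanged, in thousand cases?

7

Rearranging demand gives qd = 37 - 5p; rearranging supply gives qs = 2p - 5. Without the control the market clears where 37 - 5p = 2p - 5, i.e. p* = 6 and q* = 7.
Since 8 is above p* = 6, the ceiling does not bind and the free-market outcome prevails.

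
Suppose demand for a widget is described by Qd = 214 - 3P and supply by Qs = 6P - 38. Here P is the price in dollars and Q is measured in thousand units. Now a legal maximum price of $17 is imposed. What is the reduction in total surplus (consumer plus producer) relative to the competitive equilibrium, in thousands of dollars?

1089

Without the control the market clears where 214 - 3P = 6P - 38, i.e. P* = 28 and Q* = 130.
Since 17 < 28, the ceiling is binding.
At P = 17: Qd = 214 - 3·17 = 163 and Qs = 6·17 - 38 = 64.
Quantity traded falls to 64. At Q = 64 the demand price is (214 - 64)/3 = 50 and the supply price is (38 + 64)/6 = 17.
Deadweight loss = ½ · (50 - 17) · (130 - 64) = ½ · 33 · 66 = 1089.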